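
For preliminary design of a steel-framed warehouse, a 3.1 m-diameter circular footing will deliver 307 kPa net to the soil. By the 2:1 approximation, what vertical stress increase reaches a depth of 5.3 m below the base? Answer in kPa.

By the 2:1 method the load spreads at 1 horizontal : 2 vertical, so at depth z the loaded area has grown by z in each plan dimension:
Δσ ≈ qD²/(D+z)² = 307×3.1²/(3.1+5.3)² = 41.812 kPa

Δσ_z ≈ 41.8 kPa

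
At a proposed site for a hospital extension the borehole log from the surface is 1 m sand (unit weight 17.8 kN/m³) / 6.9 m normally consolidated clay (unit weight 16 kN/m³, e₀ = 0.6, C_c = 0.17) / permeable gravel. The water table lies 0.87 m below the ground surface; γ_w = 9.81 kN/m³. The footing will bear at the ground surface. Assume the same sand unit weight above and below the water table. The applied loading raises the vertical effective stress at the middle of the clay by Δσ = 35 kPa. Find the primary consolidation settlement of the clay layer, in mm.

Mid-depth of clay below the ground surface: z = 1 + 6.9/2 = 4.45 m.
Total vertical stress at mid-clay: σ_v = 17.8×1 + 16×3.45 = 73 kPa.
Pore pressure: u = 9.81×(4.45 − 0.87) = 35.12 kPa.
Initial effective stress: σ'_0 = σ_v − u = 73 − 35.12 = 37.88 kPa.
Final effective stress: σ'_f = σ'_0 + Δσ = 37.88 + 35 = 72.88 kPa.
Normally consolidated clay, so the full stress increment lies on the virgin compression line:
S_c = C_c·H/(1+e₀)·log₁₀(σ'_f/σ'_0) = 0.17×6.9/(1+0.6)×log₁₀(72.88/37.88)
    = 0.73313 × 0.2842 = 0.2084 m

S_c ≈ 208 mm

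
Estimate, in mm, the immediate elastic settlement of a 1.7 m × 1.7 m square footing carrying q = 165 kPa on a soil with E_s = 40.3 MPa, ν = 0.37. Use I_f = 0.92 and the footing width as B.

Immediate (elastic) settlement: S_e = q·B·(1−ν²)/E_s · I_f.
E_s = 40.3 MPa = 40300 kPa.
S_e = 165 × 1.7 × (1 − 0.37²) / 40300 × 0.92
    = 165 × 1.7 × 0.8631 / 40300 × 0.92
    = 0.005527 m = 5.527 mm

S_e ≈ 5.53 mm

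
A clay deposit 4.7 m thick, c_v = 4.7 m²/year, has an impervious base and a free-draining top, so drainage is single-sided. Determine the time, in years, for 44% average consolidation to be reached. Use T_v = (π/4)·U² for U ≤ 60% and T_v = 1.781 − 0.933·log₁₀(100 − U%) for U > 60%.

t ≈ 0.715 years

Drainage path length: H_d = H = 4.7 m (single drainage).
U ≤ 60%: T_v = (π/4)·U² = (π/4)×0.44² = 0.15205.
t = T_v·H_d²/c_v = 0.15205×4.7²/4.7 = 0.7146 years.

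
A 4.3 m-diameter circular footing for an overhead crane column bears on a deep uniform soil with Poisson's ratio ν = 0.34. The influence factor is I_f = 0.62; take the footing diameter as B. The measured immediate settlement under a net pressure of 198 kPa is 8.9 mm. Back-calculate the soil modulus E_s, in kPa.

E_s ≈ 52500 kPa

S_e = q·B·(1−ν²)/E_s · I_f  ⇒  E_s = q·B·(1−ν²)·I_f / S_e.
E_s = 198 × 4.3 × 0.8844 × 0.62 / 0.0089 = 52450 kPa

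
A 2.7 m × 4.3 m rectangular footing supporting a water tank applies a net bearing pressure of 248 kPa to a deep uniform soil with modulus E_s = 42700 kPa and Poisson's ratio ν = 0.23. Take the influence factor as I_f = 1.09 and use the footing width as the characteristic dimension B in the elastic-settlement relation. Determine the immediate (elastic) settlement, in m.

S_e ≈ 0.0162 m

Immediate (elastic) settlement: S_e = q·B·(1−ν²)/E_s · I_f.
S_e = 248 × 2.7 × (1 − 0.23²) / 42700 × 1.09
    = 248 × 2.7 × 0.9471 / 42700 × 1.09
    = 0.01619 m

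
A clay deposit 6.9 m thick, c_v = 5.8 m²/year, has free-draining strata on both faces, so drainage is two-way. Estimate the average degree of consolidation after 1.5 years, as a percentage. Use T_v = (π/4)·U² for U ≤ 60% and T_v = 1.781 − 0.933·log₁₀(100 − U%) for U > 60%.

Drainage path length: H_d = H/2 = 3.45 m (double drainage).
T_v = c_v·t/H_d² = 5.8×1.5/3.45² = 0.73094.
T_v = 0.73094 corresponds to the U > 60% branch:
U = 1 − 10^((1.781 − T_v)/0.933)/100 = 0.8665

U ≈ 86.7 %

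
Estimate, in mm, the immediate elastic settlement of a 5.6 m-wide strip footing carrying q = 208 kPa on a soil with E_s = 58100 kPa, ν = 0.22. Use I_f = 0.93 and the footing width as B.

Immediate (elastic) settlement: S_e = q·B·(1−ν²)/E_s · I_f.
S_e = 208 × 5.6 × (1 − 0.22²) / 58100 × 0.93
    = 208 × 5.6 × 0.9516 / 58100 × 0.93
    = 0.01774 m = 17.74 mm

S_e ≈ 17.7 mm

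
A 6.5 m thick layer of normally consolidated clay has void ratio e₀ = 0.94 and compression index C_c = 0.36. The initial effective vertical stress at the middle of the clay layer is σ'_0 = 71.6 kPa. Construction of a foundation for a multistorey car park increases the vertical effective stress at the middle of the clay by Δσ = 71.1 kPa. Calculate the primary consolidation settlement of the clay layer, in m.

Final effective stress: σ'_f = σ'_0 + Δσ = 71.6 + 71.1 = 142.7 kPa.
Normally consolidated clay, so the full stress increment lies on the virgin compression line:
S_c = C_c·H/(1+e₀)·log₁₀(σ'_f/σ'_0) = 0.36×6.5/(1+0.94)×log₁₀(142.7/71.6)
    = 1.2062 × 0.29951 = 0.3613 m

S_c ≈ 0.361 m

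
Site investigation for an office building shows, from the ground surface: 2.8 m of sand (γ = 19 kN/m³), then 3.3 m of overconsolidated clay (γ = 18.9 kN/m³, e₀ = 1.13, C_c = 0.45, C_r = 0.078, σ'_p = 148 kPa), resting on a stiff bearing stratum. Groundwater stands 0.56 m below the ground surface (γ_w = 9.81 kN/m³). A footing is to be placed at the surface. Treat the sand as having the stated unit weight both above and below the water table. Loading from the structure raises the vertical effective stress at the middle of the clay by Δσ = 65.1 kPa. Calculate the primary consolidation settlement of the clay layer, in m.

Mid-depth of clay below the ground surface: z = 2.8 + 3.3/2 = 4.45 m.
Total vertical stress at mid-clay: σ_v = 19×2.8 + 18.9×1.65 = 84.385 kPa.
Pore pressure: u = 9.81×(4.45 − 0.56) = 38.161 kPa.
Initial effective stress: σ'_0 = σ_v − u = 84.385 − 38.161 = 46.224 kPa.
Final effective stress: σ'_f = 46.224 + 65.1 = 111.32 kPa.
σ'_f = 111.32 ≤ σ'_p = 148 kPa, so the clay remains overconsolidated and only the recompression index applies:
S_c = C_r·H/(1+e₀)·log₁₀(σ'_f/σ'_0) = 0.078×3.3/2.13×log₁₀(111.32/46.224)
    = 0.12085 × 0.38171 = 0.04613 m

S_c ≈ 0.0461 m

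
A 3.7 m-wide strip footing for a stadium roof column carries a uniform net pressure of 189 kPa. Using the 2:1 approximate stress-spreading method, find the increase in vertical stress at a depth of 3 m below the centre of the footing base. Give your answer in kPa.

Δσ_z ≈ 104 kPa

By the 2:1 method the load spreads at 1 horizontal : 2 vertical, so at depth z the loaded area has grown by z in each plan dimension:
Δσ = qB/(B+z) = 189×3.7/(3.7+3) = 104.37 kPa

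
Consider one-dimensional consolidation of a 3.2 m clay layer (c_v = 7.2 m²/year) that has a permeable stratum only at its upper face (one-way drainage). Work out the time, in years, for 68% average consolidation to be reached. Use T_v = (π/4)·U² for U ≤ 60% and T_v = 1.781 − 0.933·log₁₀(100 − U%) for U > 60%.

Drainage path length: H_d = H = 3.2 m (single drainage).
U > 60%: T_v = 1.781 − 0.933·log₁₀(100 − 68) = 0.3767.
t = T_v·H_d²/c_v = 0.3767×3.2²/7.2 = 0.5358 years.

t ≈ 0.536 years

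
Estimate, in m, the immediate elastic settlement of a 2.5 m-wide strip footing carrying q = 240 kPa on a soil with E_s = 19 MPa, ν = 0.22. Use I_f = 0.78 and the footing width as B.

Immediate (elastic) settlement: S_e = q·B·(1−ν²)/E_s · I_f.
E_s = 19 MPa = 19000 kPa.
S_e = 240 × 2.5 × (1 − 0.22²) / 19000 × 0.78
    = 240 × 2.5 × 0.9516 / 19000 × 0.78
    = 0.02344 m

S_e ≈ 0.0234 m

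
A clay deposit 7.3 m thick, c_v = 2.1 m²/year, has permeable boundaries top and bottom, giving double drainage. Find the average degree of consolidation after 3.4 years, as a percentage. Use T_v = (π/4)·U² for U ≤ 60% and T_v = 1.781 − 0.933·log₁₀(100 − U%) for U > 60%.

U ≈ 78.4 %

Drainage path length: H_d = H/2 = 3.65 m (double drainage).
T_v = c_v·t/H_d² = 2.1×3.4/3.65² = 0.53594.
T_v = 0.53594 corresponds to the U > 60% branch:
U = 1 − 10^((1.781 − T_v)/0.933)/100 = 0.784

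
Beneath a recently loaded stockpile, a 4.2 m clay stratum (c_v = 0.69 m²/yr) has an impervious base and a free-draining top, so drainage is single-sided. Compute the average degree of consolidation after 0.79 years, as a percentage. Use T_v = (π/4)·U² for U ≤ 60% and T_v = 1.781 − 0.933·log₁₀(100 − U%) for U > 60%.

U ≈ 19.8 %

Drainage path length: H_d = H = 4.2 m (single drainage).
T_v = c_v·t/H_d² = 0.69×0.79/4.2² = 0.030901.
T_v = 0.030901 corresponds to the U ≤ 60% branch:
U = √(4T_v/π) = 0.1984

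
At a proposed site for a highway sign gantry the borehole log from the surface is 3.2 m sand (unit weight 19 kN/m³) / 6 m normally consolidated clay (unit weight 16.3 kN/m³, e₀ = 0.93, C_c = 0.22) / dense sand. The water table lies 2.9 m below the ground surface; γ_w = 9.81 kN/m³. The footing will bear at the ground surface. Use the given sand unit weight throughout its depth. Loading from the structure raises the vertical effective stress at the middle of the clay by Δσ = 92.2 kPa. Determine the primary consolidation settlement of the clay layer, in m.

Mid-depth of clay below the ground surface: z = 3.2 + 6/2 = 6.2 m.
Total vertical stress at mid-clay: σ_v = 19×3.2 + 16.3×3 = 109.7 kPa.
Pore pressure: u = 9.81×(6.2 − 2.9) = 32.373 kPa.
Initial effective stress: σ'_0 = σ_v − u = 109.7 − 32.373 = 77.327 kPa.
Final effective stress: σ'_f = σ'_0 + Δσ = 77.327 + 92.2 = 169.53 kPa.
Normally consolidated clay, so the full stress increment lies on the virgin compression line:
S_c = C_c·H/(1+e₀)·log₁₀(σ'_f/σ'_0) = 0.22×6/(1+0.93)×log₁₀(169.53/77.327)
    = 0.68394 × 0.34092 = 0.2332 m

S_c ≈ 0.233 m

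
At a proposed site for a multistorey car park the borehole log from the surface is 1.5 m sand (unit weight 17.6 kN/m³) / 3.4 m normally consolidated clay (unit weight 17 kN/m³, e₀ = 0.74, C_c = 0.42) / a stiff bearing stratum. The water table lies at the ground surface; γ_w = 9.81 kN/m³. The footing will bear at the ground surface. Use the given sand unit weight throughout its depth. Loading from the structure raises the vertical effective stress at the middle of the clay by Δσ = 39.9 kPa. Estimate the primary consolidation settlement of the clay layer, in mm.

Mid-depth of clay below the ground surface: z = 1.5 + 3.4/2 = 3.2 m.
Total vertical stress at mid-clay: σ_v = 17.6×1.5 + 17×1.7 = 55.3 kPa.
Pore pressure: u = 9.81×(3.2 − 0) = 31.392 kPa.
Initial effective stress: σ'_0 = σ_v − u = 55.3 − 31.392 = 23.908 kPa.
Final effective stress: σ'_f = σ'_0 + Δσ = 23.908 + 39.9 = 63.808 kPa.
Normally consolidated clay, so the full stress increment lies on the virgin compression line:
S_c = C_c·H/(1+e₀)·log₁₀(σ'_f/σ'_0) = 0.42×3.4/(1+0.74)×log₁₀(63.808/23.908)
    = 0.82069 × 0.42633 = 0.3499 m

S_c ≈ 350 mm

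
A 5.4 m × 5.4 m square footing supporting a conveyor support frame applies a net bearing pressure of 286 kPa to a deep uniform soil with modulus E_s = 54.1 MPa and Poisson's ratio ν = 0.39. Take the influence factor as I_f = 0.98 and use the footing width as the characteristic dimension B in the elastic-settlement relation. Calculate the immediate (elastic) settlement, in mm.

Immediate (elastic) settlement: S_e = q·B·(1−ν²)/E_s · I_f.
E_s = 54.1 MPa = 54100 kPa.
S_e = 286 × 5.4 × (1 − 0.39²) / 54100 × 0.98
    = 286 × 5.4 × 0.8479 / 54100 × 0.98
    = 0.02372 m = 23.72 mm

S_e ≈ 23.7 mm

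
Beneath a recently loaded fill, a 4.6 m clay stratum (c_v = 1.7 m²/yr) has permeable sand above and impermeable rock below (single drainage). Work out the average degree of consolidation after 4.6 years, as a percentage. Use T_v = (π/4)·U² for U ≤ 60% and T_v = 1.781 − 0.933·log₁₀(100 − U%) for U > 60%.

U ≈ 67.4 %

Drainage path length: H_d = H = 4.6 m (single drainage).
T_v = c_v·t/H_d² = 1.7×4.6/4.6² = 0.36957.
T_v = 0.36957 corresponds to the U > 60% branch:
U = 1 − 10^((1.781 − T_v)/0.933)/100 = 0.6743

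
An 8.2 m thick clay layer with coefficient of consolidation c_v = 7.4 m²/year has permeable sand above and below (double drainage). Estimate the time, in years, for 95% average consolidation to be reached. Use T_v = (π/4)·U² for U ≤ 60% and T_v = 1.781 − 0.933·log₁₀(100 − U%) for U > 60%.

Drainage path length: H_d = H/2 = 4.1 m (double drainage).
U > 60%: T_v = 1.781 − 0.933·log₁₀(100 − 95) = 1.1289.
t = T_v·H_d²/c_v = 1.1289×4.1²/7.4 = 2.564 years.

t ≈ 2.56 years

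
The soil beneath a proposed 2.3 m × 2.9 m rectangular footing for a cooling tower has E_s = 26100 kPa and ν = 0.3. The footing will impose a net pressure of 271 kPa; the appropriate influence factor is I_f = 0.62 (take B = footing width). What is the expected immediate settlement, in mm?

S_e ≈ 13.5 mm

Immediate (elastic) settlement: S_e = q·B·(1−ν²)/E_s · I_f.
S_e = 271 × 2.3 × (1 − 0.3²) / 26100 × 0.62
    = 271 × 2.3 × 0.91 / 26100 × 0.62
    = 0.01347 m = 13.47 mm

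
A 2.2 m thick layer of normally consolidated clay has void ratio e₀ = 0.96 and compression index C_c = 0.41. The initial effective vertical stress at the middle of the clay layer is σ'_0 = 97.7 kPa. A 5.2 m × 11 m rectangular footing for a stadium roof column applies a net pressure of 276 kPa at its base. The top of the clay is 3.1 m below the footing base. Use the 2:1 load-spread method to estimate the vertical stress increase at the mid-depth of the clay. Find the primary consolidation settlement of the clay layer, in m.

S_c ≈ 0.151 m

Mid-depth of clay below the footing base: z = 3.1 + 2.2/2 = 4.2 m.
Stress increase at mid-clay by the 2:1 spreading method:
Δσ = qBL/((B+z)(L+z)) = 276×5.2×11/((5.2+4.2)(11+4.2)) = 110.49 kPa
Final effective stress: σ'_f = σ'_0 + Δσ = 97.7 + 110.49 = 208.19 kPa.
Normally consolidated clay, so the full stress increment lies on the virgin compression line:
S_c = C_c·H/(1+e₀)·log₁₀(σ'_f/σ'_0) = 0.41×2.2/(1+0.96)×log₁₀(208.19/97.7)
    = 0.4602 × 0.32857 = 0.1512 m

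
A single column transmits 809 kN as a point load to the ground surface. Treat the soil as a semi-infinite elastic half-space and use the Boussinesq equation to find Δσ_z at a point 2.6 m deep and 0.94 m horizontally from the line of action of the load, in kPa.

Δσ_z ≈ 42 kPa

Boussinesq vertical stress below a point load on an elastic half-space:
Δσ_z = 3P/(2πz²) · [1 + (r/z)²]^(−5/2)
r/z = 0.94/2.6 = 0.36154; [1+(r/z)²]^(−5/2) = 0.73557.
Δσ_z = 3×809/(2π×2.6²) × 0.73557 = 57.14 × 0.73557 = 42.03 kPa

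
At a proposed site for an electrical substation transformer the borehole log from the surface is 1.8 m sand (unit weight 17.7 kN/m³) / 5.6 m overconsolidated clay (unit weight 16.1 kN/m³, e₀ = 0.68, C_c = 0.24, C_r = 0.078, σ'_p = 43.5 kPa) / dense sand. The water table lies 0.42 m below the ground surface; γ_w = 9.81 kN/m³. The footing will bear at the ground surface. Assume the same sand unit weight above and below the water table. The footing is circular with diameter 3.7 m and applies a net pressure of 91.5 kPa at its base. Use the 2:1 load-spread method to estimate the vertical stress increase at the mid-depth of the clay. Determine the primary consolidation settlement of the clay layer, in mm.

S_c ≈ 97.5 mm

Mid-depth of clay below the ground surface: z = 1.8 + 5.6/2 = 4.6 m.
Total vertical stress at mid-clay: σ_v = 17.7×1.8 + 16.1×2.8 = 76.94 kPa.
Pore pressure: u = 9.81×(4.6 − 0.42) = 41.006 kPa.
Initial effective stress: σ'_0 = σ_v − u = 76.94 − 41.006 = 35.934 kPa.
Stress increase at mid-clay by the 2:1 spreading method:
Δσ ≈ qD²/(D+z)² = 91.5×3.7²/(3.7+4.6)² = 18.183 kPa
Final effective stress: σ'_f = 35.934 + 18.183 = 54.117 kPa.
σ'_f = 54.117 > σ'_p = 43.5 kPa, so the stress path crosses the preconsolidation pressure — recompression up to σ'_p, then virgin compression beyond:
S_c = H/(1+e₀)·[C_r·log₁₀(σ'_p/σ'_0) + C_c·log₁₀(σ'_f/σ'_p)]
    = 5.6/1.68 × [0.078×log₁₀(43.5/35.934) + 0.24×log₁₀(54.117/43.5)]
    = 3.3333 × [0.0064727 + 0.022763] = 0.09745 m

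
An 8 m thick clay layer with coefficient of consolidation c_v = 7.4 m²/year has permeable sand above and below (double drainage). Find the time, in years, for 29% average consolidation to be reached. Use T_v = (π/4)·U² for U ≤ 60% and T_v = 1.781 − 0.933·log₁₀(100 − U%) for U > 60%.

Drainage path length: H_d = H/2 = 4 m (double drainage).
U ≤ 60%: T_v = (π/4)·U² = (π/4)×0.29² = 0.066052.
t = T_v·H_d²/c_v = 0.066052×4²/7.4 = 0.1428 years.

t ≈ 0.143 years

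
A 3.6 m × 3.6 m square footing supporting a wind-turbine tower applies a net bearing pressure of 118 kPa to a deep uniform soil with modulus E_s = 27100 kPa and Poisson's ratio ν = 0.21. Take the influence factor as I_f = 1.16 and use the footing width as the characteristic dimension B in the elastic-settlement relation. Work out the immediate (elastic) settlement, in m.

Immediate (elastic) settlement: S_e = q·B·(1−ν²)/E_s · I_f.
S_e = 118 × 3.6 × (1 − 0.21²) / 27100 × 1.16
    = 118 × 3.6 × 0.9559 / 27100 × 1.16
    = 0.01738 m

S_e ≈ 0.0174 m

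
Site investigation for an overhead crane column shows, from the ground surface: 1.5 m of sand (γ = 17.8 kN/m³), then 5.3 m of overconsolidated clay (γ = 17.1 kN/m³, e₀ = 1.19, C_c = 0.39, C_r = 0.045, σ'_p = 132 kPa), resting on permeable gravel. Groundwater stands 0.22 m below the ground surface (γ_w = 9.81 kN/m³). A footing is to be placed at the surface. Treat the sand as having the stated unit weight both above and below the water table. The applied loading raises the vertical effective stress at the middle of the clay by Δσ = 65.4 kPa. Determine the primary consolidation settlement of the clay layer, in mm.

S_c ≈ 51.2 mm

Mid-depth of clay below the ground surface: z = 1.5 + 5.3/2 = 4.15 m.
Total vertical stress at mid-clay: σ_v = 17.8×1.5 + 17.1×2.65 = 72.015 kPa.
Pore pressure: u = 9.81×(4.15 − 0.22) = 38.553 kPa.
Initial effective stress: σ'_0 = σ_v − u = 72.015 − 38.553 = 33.462 kPa.
Final effective stress: σ'_f = 33.462 + 65.4 = 98.862 kPa.
σ'_f = 98.862 ≤ σ'_p = 132 kPa, so the clay remains overconsolidated and only the recompression index applies:
S_c = C_r·H/(1+e₀)·log₁₀(σ'_f/σ'_0) = 0.045×5.3/2.19×log₁₀(98.862/33.462)
    = 0.1089 × 0.47048 = 0.05124 m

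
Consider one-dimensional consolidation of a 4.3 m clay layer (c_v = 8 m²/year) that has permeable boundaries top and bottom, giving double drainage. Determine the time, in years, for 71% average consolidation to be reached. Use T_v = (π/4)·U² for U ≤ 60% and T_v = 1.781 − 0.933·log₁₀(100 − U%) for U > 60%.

t ≈ 0.241 years

Drainage path length: H_d = H/2 = 2.15 m (double drainage).
U > 60%: T_v = 1.781 − 0.933·log₁₀(100 − 71) = 0.41658.
t = T_v·H_d²/c_v = 0.41658×2.15²/8 = 0.2407 years.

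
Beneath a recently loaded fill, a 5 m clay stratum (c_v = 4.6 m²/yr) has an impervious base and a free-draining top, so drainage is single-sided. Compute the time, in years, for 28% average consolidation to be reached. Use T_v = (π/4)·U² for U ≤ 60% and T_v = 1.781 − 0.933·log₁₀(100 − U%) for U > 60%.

Drainage path length: H_d = H = 5 m (single drainage).
U ≤ 60%: T_v = (π/4)·U² = (π/4)×0.28² = 0.061575.
t = T_v·H_d²/c_v = 0.061575×5²/4.6 = 0.3346 years.

t ≈ 0.335 years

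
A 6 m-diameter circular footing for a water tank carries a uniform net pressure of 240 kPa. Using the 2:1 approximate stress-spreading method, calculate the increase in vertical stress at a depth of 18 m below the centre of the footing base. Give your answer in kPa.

Δσ_z ≈ 15 kPa

By the 2:1 method the load spreads at 1 horizontal : 2 vertical, so at depth z the loaded area has grown by z in each plan dimension:
Δσ ≈ qD²/(D+z)² = 240×6²/(6+18)² = 15 kPa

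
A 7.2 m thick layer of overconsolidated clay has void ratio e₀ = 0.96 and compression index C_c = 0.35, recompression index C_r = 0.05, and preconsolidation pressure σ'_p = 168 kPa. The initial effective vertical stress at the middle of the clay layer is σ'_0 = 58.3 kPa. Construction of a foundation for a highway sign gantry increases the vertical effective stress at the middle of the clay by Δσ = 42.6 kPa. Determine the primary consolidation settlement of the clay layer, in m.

S_c ≈ 0.0438 m

Final effective stress: σ'_f = 58.3 + 42.6 = 100.9 kPa.
σ'_f = 100.9 ≤ σ'_p = 168 kPa, so the clay remains overconsolidated and only the recompression index applies:
S_c = C_r·H/(1+e₀)·log₁₀(σ'_f/σ'_0) = 0.05×7.2/1.96×log₁₀(100.9/58.3)
    = 0.18368 × 0.23822 = 0.04376 m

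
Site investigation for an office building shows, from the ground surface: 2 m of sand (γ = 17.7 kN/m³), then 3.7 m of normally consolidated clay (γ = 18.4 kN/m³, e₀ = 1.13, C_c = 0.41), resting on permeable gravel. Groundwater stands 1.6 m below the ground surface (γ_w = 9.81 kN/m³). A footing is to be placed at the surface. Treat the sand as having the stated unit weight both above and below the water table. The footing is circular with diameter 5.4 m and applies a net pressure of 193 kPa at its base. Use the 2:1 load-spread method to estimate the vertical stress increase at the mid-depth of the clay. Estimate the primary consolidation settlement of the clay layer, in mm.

Mid-depth of clay below the ground surface: z = 2 + 3.7/2 = 3.85 m.
Total vertical stress at mid-clay: σ_v = 17.7×2 + 18.4×1.85 = 69.44 kPa.
Pore pressure: u = 9.81×(3.85 − 1.6) = 22.073 kPa.
Initial effective stress: σ'_0 = σ_v − u = 69.44 − 22.073 = 47.367 kPa.
Stress increase at mid-clay by the 2:1 spreading method:
Δσ ≈ qD²/(D+z)² = 193×5.4²/(5.4+3.85)² = 65.775 kPa
Final effective stress: σ'_f = σ'_0 + Δσ = 47.367 + 65.775 = 113.14 kPa.
Normally consolidated clay, so the full stress increment lies on the virgin compression line:
S_c = C_c·H/(1+e₀)·log₁₀(σ'_f/σ'_0) = 0.41×3.7/(1+1.13)×log₁₀(113.14/47.367)
    = 0.71221 × 0.37814 = 0.2693 m

S_c ≈ 269 mm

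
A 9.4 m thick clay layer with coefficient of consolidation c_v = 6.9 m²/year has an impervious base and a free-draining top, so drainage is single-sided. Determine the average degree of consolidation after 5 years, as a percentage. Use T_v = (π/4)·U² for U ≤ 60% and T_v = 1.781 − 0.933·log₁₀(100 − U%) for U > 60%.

U ≈ 69.1 %

Drainage path length: H_d = H = 9.4 m (single drainage).
T_v = c_v·t/H_d² = 6.9×5/9.4² = 0.39045.
T_v = 0.39045 corresponds to the U > 60% branch:
U = 1 − 10^((1.781 − T_v)/0.933)/100 = 0.6907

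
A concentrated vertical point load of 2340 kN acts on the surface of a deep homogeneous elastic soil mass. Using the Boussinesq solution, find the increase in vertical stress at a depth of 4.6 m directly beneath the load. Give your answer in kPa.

Δσ_z ≈ 52.8 kPa

Boussinesq vertical stress below a point load on an elastic half-space:
Δσ_z = 3P/(2πz²) · [1 + (r/z)²]^(−5/2)
r/z = 0/4.6 = 0; [1+(r/z)²]^(−5/2) = 1.
Δσ_z = 3×2340/(2π×4.6²) × 1 = 52.801 × 1 = 52.8 kPa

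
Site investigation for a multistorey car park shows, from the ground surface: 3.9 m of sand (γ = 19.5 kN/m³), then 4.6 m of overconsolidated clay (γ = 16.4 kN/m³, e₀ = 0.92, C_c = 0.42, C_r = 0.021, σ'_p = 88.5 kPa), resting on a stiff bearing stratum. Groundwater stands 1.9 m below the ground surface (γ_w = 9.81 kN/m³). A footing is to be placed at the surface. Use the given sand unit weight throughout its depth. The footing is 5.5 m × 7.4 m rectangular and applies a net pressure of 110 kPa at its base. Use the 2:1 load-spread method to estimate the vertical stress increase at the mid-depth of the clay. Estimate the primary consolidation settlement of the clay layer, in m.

S_c ≈ 0.0568 m

Mid-depth of clay below the ground surface: z = 3.9 + 4.6/2 = 6.2 m.
Total vertical stress at mid-clay: σ_v = 19.5×3.9 + 16.4×2.3 = 113.77 kPa.
Pore pressure: u = 9.81×(6.2 − 1.9) = 42.183 kPa.
Initial effective stress: σ'_0 = σ_v − u = 113.77 − 42.183 = 71.587 kPa.
Stress increase at mid-clay by the 2:1 spreading method:
Δσ = qBL/((B+z)(L+z)) = 110×5.5×7.4/((5.5+6.2)(7.4+6.2)) = 28.136 kPa
Final effective stress: σ'_f = 71.587 + 28.136 = 99.723 kPa.
σ'_f = 99.723 > σ'_p = 88.5 kPa, so the stress path crosses the preconsolidation pressure — recompression up to σ'_p, then virgin compression beyond:
S_c = H/(1+e₀)·[C_r·log₁₀(σ'_p/σ'_0) + C_c·log₁₀(σ'_f/σ'_p)]
    = 4.6/1.92 × [0.021×log₁₀(88.5/71.587) + 0.42×log₁₀(99.723/88.5)]
    = 2.3958 × [0.0019343 + 0.021778] = 0.05681 m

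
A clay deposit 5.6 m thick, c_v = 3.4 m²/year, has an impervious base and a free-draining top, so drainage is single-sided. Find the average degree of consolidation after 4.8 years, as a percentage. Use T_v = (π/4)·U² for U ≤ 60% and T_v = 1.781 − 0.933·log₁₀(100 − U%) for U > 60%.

Drainage path length: H_d = H = 5.6 m (single drainage).
T_v = c_v·t/H_d² = 3.4×4.8/5.6² = 0.52041.
T_v = 0.52041 corresponds to the U > 60% branch:
U = 1 − 10^((1.781 − T_v)/0.933)/100 = 0.7756

U ≈ 77.6 %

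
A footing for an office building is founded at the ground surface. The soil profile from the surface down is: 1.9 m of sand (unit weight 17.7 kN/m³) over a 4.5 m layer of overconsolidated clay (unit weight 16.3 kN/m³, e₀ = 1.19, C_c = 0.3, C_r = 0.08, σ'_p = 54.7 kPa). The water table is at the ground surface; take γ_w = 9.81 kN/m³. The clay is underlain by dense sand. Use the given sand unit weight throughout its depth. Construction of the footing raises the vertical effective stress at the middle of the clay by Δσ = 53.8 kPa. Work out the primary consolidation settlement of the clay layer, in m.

S_c ≈ 0.157 m

Mid-depth of clay below the ground surface: z = 1.9 + 4.5/2 = 4.15 m.
Total vertical stress at mid-clay: σ_v = 17.7×1.9 + 16.3×2.25 = 70.305 kPa.
Pore pressure: u = 9.81×(4.15 − 0) = 40.712 kPa.
Initial effective stress: σ'_0 = σ_v − u = 70.305 − 40.712 = 29.593 kPa.
Final effective stress: σ'_f = 29.593 + 53.8 = 83.393 kPa.
σ'_f = 83.393 > σ'_p = 54.7 kPa, so the stress path crosses the preconsolidation pressure — recompression up to σ'_p, then virgin compression beyond:
S_c = H/(1+e₀)·[C_r·log₁₀(σ'_p/σ'_0) + C_c·log₁₀(σ'_f/σ'_p)]
    = 4.5/2.19 × [0.08×log₁₀(54.7/29.593) + 0.3×log₁₀(83.393/54.7)]
    = 2.0548 × [0.021344 + 0.054943] = 0.1568 m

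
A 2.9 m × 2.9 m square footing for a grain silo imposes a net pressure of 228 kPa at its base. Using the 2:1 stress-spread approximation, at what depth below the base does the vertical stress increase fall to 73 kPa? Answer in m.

z ≈ 2.23 m

2:1 spreading — at depth z the loaded area has grown by z in each plan dimension:
qB²/(B+z)² = Δσ_z ⇒ z = B(√(q/Δσ_z) − 1) = 2.9×(√(228/73) − 1) = 2.225 m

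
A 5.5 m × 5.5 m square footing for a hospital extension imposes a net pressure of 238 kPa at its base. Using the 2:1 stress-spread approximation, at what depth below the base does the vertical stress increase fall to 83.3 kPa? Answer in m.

z ≈ 3.8 m

2:1 spreading — at depth z the loaded area has grown by z in each plan dimension:
qB²/(B+z)² = Δσ_z ⇒ z = B(√(q/Δσ_z) − 1) = 5.5×(√(238/83.3) − 1) = 3.797 m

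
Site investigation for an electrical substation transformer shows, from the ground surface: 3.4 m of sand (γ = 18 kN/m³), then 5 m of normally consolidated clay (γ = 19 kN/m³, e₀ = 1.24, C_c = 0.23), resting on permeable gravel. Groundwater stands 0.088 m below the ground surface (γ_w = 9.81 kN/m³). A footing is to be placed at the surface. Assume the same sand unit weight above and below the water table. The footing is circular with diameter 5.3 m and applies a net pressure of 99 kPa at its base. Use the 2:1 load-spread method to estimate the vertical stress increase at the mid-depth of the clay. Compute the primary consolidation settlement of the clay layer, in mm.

Mid-depth of clay below the ground surface: z = 3.4 + 5/2 = 5.9 m.
Total vertical stress at mid-clay: σ_v = 18×3.4 + 19×2.5 = 108.7 kPa.
Pore pressure: u = 9.81×(5.9 − 0.088) = 57.016 kPa.
Initial effective stress: σ'_0 = σ_v − u = 108.7 − 57.016 = 51.684 kPa.
Stress increase at mid-clay by the 2:1 spreading method:
Δσ ≈ qD²/(D+z)² = 99×5.3²/(5.3+5.9)² = 22.169 kPa
Final effective stress: σ'_f = σ'_0 + Δσ = 51.684 + 22.169 = 73.853 kPa.
Normally consolidated clay, so the full stress increment lies on the virgin compression line:
S_c = C_c·H/(1+e₀)·log₁₀(σ'_f/σ'_0) = 0.23×5/(1+1.24)×log₁₀(73.853/51.684)
    = 0.51339 × 0.15501 = 0.07958 m

S_c ≈ 79.6 mm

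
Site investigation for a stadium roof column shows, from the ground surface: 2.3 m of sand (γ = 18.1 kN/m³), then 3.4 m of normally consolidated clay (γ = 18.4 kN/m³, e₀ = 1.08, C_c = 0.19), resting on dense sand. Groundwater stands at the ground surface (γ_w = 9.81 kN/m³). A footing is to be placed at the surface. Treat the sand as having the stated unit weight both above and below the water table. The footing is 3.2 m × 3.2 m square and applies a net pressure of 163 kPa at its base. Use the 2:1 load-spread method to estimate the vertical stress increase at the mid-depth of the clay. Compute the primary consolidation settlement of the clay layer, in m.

S_c ≈ 0.0905 m

Mid-depth of clay below the ground surface: z = 2.3 + 3.4/2 = 4 m.
Total vertical stress at mid-clay: σ_v = 18.1×2.3 + 18.4×1.7 = 72.91 kPa.
Pore pressure: u = 9.81×(4 − 0) = 39.24 kPa.
Initial effective stress: σ'_0 = σ_v − u = 72.91 − 39.24 = 33.67 kPa.
Stress increase at mid-clay by the 2:1 spreading method:
Δσ = qBL/((B+z)(L+z)) = 163×3.2×3.2/((3.2+4)(3.2+4)) = 32.198 kPa
Final effective stress: σ'_f = σ'_0 + Δσ = 33.67 + 32.198 = 65.868 kPa.
Normally consolidated clay, so the full stress increment lies on the virgin compression line:
S_c = C_c·H/(1+e₀)·log₁₀(σ'_f/σ'_0) = 0.19×3.4/(1+1.08)×log₁₀(65.868/33.67)
    = 0.31058 × 0.29143 = 0.09051 m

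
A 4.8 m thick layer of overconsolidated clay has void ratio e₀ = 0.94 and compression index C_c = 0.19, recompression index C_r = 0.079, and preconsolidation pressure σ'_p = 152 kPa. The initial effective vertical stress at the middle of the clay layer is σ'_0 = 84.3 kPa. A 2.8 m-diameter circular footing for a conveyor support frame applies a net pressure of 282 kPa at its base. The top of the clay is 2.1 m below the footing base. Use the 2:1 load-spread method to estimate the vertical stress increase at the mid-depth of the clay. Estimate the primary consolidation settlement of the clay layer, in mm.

S_c ≈ 34 mm

Mid-depth of clay below the footing base: z = 2.1 + 4.8/2 = 4.5 m.
Stress increase at mid-clay by the 2:1 spreading method:
Δσ ≈ qD²/(D+z)² = 282×2.8²/(2.8+4.5)² = 41.488 kPa
Final effective stress: σ'_f = 84.3 + 41.488 = 125.79 kPa.
σ'_f = 125.79 ≤ σ'_p = 152 kPa, so the clay remains overconsolidated and only the recompression index applies:
S_c = C_r·H/(1+e₀)·log₁₀(σ'_f/σ'_0) = 0.079×4.8/1.94×log₁₀(125.79/84.3)
    = 0.19546 × 0.17382 = 0.03398 m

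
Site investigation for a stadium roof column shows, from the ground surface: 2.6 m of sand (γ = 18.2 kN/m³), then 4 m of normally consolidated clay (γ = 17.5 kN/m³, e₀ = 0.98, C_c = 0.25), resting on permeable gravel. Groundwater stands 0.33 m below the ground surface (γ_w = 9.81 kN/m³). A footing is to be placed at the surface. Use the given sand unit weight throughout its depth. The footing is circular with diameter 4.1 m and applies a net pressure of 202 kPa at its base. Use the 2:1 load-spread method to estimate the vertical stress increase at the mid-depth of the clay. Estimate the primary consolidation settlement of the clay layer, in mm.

Mid-depth of clay below the ground surface: z = 2.6 + 4/2 = 4.6 m.
Total vertical stress at mid-clay: σ_v = 18.2×2.6 + 17.5×2 = 82.32 kPa.
Pore pressure: u = 9.81×(4.6 − 0.33) = 41.889 kPa.
Initial effective stress: σ'_0 = σ_v − u = 82.32 − 41.889 = 40.431 kPa.
Stress increase at mid-clay by the 2:1 spreading method:
Δσ ≈ qD²/(D+z)² = 202×4.1²/(4.1+4.6)² = 44.862 kPa
Final effective stress: σ'_f = σ'_0 + Δσ = 40.431 + 44.862 = 85.293 kPa.
Normally consolidated clay, so the full stress increment lies on the virgin compression line:
S_c = C_c·H/(1+e₀)·log₁₀(σ'_f/σ'_0) = 0.25×4/(1+0.98)×log₁₀(85.293/40.431)
    = 0.50505 × 0.3242 = 0.1637 m

S_c ≈ 164 mm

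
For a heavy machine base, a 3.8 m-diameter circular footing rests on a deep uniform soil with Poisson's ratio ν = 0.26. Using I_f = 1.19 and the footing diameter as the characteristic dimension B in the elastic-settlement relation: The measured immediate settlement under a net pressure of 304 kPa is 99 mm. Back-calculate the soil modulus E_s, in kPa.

E_s ≈ 12900 kPa

S_e = q·B·(1−ν²)/E_s · I_f  ⇒  E_s = q·B·(1−ν²)·I_f / S_e.
E_s = 304 × 3.8 × 0.9324 × 1.19 / 0.099 = 12950 kPa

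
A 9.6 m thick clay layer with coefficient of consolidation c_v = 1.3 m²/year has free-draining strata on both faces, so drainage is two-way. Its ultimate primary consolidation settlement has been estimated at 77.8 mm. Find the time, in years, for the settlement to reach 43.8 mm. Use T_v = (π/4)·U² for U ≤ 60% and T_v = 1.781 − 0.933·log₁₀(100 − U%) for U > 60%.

t ≈ 4.41 years

Drainage path length: H_d = H/2 = 4.8 m (double drainage).
U = S(t)/S_ult = 43.8/77.8 = 0.563.
U ≤ 60%: T_v = (π/4)·U² = (π/4)×0.56298² = 0.24893.
t = T_v·H_d²/c_v = 0.24893×4.8²/1.3 = 4.412 years.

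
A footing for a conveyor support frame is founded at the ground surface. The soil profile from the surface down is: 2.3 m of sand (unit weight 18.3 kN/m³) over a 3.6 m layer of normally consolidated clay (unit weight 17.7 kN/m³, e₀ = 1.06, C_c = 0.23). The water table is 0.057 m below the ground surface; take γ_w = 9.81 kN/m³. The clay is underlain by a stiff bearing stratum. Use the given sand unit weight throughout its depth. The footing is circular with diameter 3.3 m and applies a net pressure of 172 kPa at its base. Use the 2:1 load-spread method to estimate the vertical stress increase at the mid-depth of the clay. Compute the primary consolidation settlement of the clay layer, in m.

Mid-depth of clay below the ground surface: z = 2.3 + 3.6/2 = 4.1 m.
Total vertical stress at mid-clay: σ_v = 18.3×2.3 + 17.7×1.8 = 73.95 kPa.
Pore pressure: u = 9.81×(4.1 − 0.057) = 39.662 kPa.
Initial effective stress: σ'_0 = σ_v − u = 73.95 − 39.662 = 34.288 kPa.
Stress increase at mid-clay by the 2:1 spreading method:
Δσ ≈ qD²/(D+z)² = 172×3.3²/(3.3+4.1)² = 34.205 kPa
Final effective stress: σ'_f = σ'_0 + Δσ = 34.288 + 34.205 = 68.493 kPa.
Normally consolidated clay, so the full stress increment lies on the virgin compression line:
S_c = C_c·H/(1+e₀)·log₁₀(σ'_f/σ'_0) = 0.23×3.6/(1+1.06)×log₁₀(68.493/34.288)
    = 0.40194 × 0.3005 = 0.1208 m

S_c ≈ 0.121 m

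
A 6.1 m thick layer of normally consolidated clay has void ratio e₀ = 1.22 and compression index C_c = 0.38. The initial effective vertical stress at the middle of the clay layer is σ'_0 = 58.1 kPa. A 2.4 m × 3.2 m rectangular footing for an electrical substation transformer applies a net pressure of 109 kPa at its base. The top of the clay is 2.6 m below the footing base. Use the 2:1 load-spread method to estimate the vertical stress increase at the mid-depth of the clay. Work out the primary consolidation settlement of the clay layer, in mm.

Mid-depth of clay below the footing base: z = 2.6 + 6.1/2 = 5.65 m.
Stress increase at mid-clay by the 2:1 spreading method:
Δσ = qBL/((B+z)(L+z)) = 109×2.4×3.2/((2.4+5.65)(3.2+5.65)) = 11.75 kPa
Final effective stress: σ'_f = σ'_0 + Δσ = 58.1 + 11.75 = 69.85 kPa.
Normally consolidated clay, so the full stress increment lies on the virgin compression line:
S_c = C_c·H/(1+e₀)·log₁₀(σ'_f/σ'_0) = 0.38×6.1/(1+1.22)×log₁₀(69.85/58.1)
    = 1.0441 × 0.07999 = 0.08352 m

S_c ≈ 83.5 mm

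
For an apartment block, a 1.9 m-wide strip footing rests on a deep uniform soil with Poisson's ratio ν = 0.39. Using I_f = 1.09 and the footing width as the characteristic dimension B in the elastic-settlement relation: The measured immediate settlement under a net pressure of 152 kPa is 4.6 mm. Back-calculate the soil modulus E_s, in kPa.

E_s ≈ 58000 kPa

S_e = q·B·(1−ν²)/E_s · I_f  ⇒  E_s = q·B·(1−ν²)·I_f / S_e.
E_s = 152 × 1.9 × 0.8479 × 1.09 / 0.0046 = 58020 kPa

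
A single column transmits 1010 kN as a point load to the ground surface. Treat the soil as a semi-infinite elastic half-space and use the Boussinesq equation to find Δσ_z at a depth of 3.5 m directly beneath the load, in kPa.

Δσ_z ≈ 39.4 kPa

Boussinesq vertical stress below a point load on an elastic half-space:
Δσ_z = 3P/(2πz²) · [1 + (r/z)²]^(−5/2)
r/z = 0/3.5 = 0; [1+(r/z)²]^(−5/2) = 1.
Δσ_z = 3×1010/(2π×3.5²) × 1 = 39.366 × 1 = 39.37 kPa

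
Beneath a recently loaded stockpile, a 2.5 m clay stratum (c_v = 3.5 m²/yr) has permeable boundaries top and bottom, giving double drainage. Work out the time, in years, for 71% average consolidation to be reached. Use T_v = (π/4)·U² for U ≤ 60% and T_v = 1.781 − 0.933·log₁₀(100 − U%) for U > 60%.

Drainage path length: H_d = H/2 = 1.25 m (double drainage).
U > 60%: T_v = 1.781 − 0.933·log₁₀(100 − 71) = 0.41658.
t = T_v·H_d²/c_v = 0.41658×1.25²/3.5 = 0.186 years.

t ≈ 0.186 years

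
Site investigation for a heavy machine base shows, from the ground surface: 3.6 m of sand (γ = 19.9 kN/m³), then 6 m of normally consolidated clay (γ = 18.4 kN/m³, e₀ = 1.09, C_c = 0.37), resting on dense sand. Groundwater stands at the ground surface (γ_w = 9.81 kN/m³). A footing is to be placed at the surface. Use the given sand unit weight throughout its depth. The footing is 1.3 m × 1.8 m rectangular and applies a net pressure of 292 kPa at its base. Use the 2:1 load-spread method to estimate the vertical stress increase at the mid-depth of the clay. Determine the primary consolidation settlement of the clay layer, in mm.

Mid-depth of clay below the ground surface: z = 3.6 + 6/2 = 6.6 m.
Total vertical stress at mid-clay: σ_v = 19.9×3.6 + 18.4×3 = 126.84 kPa.
Pore pressure: u = 9.81×(6.6 − 0) = 64.746 kPa.
Initial effective stress: σ'_0 = σ_v − u = 126.84 − 64.746 = 62.094 kPa.
Stress increase at mid-clay by the 2:1 spreading method:
Δσ = qBL/((B+z)(L+z)) = 292×1.3×1.8/((1.3+6.6)(1.8+6.6)) = 10.297 kPa
Final effective stress: σ'_f = σ'_0 + Δσ = 62.094 + 10.297 = 72.391 kPa.
Normally consolidated clay, so the full stress increment lies on the virgin compression line:
S_c = C_c·H/(1+e₀)·log₁₀(σ'_f/σ'_0) = 0.37×6/(1+1.09)×log₁₀(72.391/62.094)
    = 1.0622 × 0.066635 = 0.07078 m

S_c ≈ 70.8 mm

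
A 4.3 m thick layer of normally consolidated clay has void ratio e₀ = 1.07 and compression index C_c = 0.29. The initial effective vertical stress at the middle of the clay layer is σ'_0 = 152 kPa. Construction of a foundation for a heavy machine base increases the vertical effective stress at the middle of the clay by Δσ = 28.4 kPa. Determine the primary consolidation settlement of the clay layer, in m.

S_c ≈ 0.0448 m

Final effective stress: σ'_f = σ'_0 + Δσ = 152 + 28.4 = 180.4 kPa.
Normally consolidated clay, so the full stress increment lies on the virgin compression line:
S_c = C_c·H/(1+e₀)·log₁₀(σ'_f/σ'_0) = 0.29×4.3/(1+1.07)×log₁₀(180.4/152)
    = 0.60242 × 0.074393 = 0.04482 m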